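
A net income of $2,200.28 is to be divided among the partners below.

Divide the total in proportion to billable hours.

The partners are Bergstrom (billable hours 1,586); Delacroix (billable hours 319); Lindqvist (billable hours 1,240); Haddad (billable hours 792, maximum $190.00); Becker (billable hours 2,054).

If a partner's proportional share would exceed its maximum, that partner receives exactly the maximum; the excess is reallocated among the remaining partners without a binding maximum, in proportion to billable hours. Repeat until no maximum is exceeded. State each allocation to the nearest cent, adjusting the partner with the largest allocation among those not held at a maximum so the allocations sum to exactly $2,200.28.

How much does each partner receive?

Total billable hours = 5,991.
Unconstrained shares: Bergstrom 582.4811; Delacroix 117.1573; Lindqvist 455.4076; Haddad 290.8733; Becker 754.3607.
Capped: Haddad ($190.00); remaining pool $2,010.28 reallocated over remaining billable hours 5,199.
Redistributed shares: Bergstrom 613.2533 → $613.25; Delacroix 123.3467 → $123.35; Lindqvist 479.4667 → $479.47; Becker 794.2133 → $794.21.

Bergstrom: $613.25 | Delacroix: $123.35 | Lindqvist: $479.47 | Haddad: $190.00 | Becker: $794.21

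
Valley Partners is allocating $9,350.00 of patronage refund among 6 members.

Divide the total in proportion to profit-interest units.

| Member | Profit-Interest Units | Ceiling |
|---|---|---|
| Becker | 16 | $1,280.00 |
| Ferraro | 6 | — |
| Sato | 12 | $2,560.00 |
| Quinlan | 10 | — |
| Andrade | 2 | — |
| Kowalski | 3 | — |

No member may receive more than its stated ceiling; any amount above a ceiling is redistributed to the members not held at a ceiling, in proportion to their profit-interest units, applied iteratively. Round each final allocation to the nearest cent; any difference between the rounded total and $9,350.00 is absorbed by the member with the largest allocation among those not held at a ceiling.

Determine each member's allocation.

Becker: $1,280.00; Ferraro: $1,574.29; Sato: $2,560.00; Quinlan: $2,623.81; Andrade: $524.76; Kowalski: $787.14

Sum of profit-interest units: 49.
Unconstrained shares: Becker 3,053.0612; Ferraro 1,144.8980; Sato 2,289.7959; Quinlan 1,908.1633; Andrade 381.6327; Kowalski 572.4490.
Held at cap: Becker ($1,280.00); balance $8,070.00 reallocated over remaining profit-interest units 33.
Held at cap: Sato ($2,560.00); balance $5,510.00 reallocated over remaining profit-interest units 21.
Redistributed shares: Ferraro 1,574.2857 → $1,574.29; Quinlan 2,623.8095 → $2,623.81; Andrade 524.7619 → $524.76; Kowalski 787.1429 → $787.14.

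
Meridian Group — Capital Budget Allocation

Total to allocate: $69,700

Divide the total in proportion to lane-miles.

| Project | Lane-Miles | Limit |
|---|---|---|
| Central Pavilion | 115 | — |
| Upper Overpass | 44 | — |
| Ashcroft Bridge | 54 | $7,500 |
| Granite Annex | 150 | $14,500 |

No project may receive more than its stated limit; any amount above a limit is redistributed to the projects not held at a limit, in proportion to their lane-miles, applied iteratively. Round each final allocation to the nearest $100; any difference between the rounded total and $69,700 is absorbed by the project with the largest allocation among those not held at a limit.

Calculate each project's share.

Central Pavilion: $34,500 · Upper Overpass: $13,200 · Ashcroft Bridge: $7,500 · Granite Annex: $14,500

Total lane-miles = 363.
Proportional shares (ignoring caps): Central Pavilion 22,081.27; Upper Overpass 8,448.48; Ashcroft Bridge 10,368.60; Granite Annex 28,801.65.
Capped: Ashcroft Bridge ($7,500), Granite Annex ($14,500); remaining pool $47,700 reallocated over remaining lane-miles 159.
Shares after redistribution: Central Pavilion 34,500.00 → $34,500; Upper Overpass 13,200.00 → $13,200.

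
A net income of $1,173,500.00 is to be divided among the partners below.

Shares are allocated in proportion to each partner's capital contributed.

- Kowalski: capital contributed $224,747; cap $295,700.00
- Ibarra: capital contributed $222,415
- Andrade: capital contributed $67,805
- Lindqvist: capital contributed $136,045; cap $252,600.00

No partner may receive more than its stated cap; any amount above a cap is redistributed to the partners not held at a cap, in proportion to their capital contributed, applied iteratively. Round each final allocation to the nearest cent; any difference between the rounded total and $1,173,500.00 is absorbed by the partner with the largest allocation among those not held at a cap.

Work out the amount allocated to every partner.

Sum of capital contributed: 651,012.
Unconstrained shares: Kowalski 405,124.0292; Ibarra 400,920.4170; Andrade 122,223.8108; Lindqvist 245,231.7430.
Cap binds for Kowalski ($295,700.00); residual $877,800.00 reallocated over remaining capital contributed 426,265.
Cap binds for Lindqvist ($252,600.00); residual $625,200.00 reallocated over remaining capital contributed 290,220.
Remaining shares: Ibarra 479,132.5822 → $479,132.58; Andrade 146,067.4178 → $146,067.42.

Kowalski: $295,700.00 · Ibarra: $479,132.58 · Andrade: $146,067.42 · Lindqvist: $252,600.00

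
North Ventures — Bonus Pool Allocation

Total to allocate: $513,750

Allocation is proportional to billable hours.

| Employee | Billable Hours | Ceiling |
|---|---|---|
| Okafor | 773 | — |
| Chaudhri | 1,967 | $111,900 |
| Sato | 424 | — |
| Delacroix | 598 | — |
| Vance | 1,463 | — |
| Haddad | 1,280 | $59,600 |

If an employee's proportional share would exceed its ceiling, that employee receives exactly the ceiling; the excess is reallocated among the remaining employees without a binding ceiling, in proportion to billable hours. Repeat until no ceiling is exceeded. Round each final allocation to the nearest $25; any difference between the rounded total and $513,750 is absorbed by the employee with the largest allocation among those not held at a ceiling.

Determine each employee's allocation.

Okafor: $81,200 · Chaudhri: $111,900 · Sato: $44,550 · Delacroix: $62,825 · Vance: $153,675 · Haddad: $59,600

Billable hours total: 6,505.
Unconstrained shares: Okafor 61,049.77; Chaudhri 155,349.15; Sato 33,486.55; Delacroix 47,228.67; Vance 115,544.39; Haddad 101,091.47.
Capped: Chaudhri ($111,900), Haddad ($59,600); balance $342,250 reallocated over remaining billable hours 3,258.
Shares after redistribution: Okafor 81,202.96 → $81,200; Sato 44,540.82 → $44,550; Delacroix 62,819.37 → $62,825; Vance 153,686.85 → $153,675.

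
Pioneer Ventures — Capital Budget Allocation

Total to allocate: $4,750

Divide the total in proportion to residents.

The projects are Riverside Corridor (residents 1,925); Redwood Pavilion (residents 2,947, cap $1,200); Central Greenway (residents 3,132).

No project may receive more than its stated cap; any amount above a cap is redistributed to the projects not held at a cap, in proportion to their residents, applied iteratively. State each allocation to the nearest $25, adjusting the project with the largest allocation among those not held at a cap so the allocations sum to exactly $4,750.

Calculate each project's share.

Sum of residents: 8,004.
Proportional shares (ignoring caps): Riverside Corridor 1,142.40; Redwood Pavilion 1,748.91; Central Greenway 1,858.70.
Cap binds for Redwood Pavilion ($1,200); balance $3,550 reallocated over remaining residents 5,057.
Remaining shares: Riverside Corridor 1,351.34 → $1,350; Central Greenway 2,198.66 → $2,200.

Riverside Corridor: $1,350 · Redwood Pavilion: $1,200 · Central Greenway: $2,200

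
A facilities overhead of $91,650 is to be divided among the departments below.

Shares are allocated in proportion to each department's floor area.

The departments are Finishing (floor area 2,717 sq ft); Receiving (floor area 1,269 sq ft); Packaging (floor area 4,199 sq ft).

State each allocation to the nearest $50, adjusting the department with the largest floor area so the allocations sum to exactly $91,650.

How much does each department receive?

Finishing: $30,400 · Receiving: $14,200 · Packaging: $47,050

Combined floor area = 2,717 + 1,269 + 4,199 = 8,185.
Pro-rata amounts: Finishing 30,423.10; Receiving 14,209.39; Packaging 47,017.51.
At nearest $50: Finishing $30,400; Receiving $14,200; Packaging $47,000. Sum = $91,600.
Difference $91,650 − $91,600 = +$50 applied to largest floor area (Packaging): Packaging becomes $47,050.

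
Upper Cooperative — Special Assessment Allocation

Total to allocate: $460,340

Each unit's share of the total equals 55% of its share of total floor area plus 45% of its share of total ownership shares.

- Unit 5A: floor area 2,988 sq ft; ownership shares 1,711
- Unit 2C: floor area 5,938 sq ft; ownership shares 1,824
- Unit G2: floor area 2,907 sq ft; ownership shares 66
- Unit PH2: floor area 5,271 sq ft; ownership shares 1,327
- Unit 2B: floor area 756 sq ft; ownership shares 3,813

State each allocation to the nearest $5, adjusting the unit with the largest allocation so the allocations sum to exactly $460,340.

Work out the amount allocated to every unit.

Unit 5A: $82,905 | Unit 2C: $127,410 | Unit G2: $42,775 | Unit PH2: $106,170 | Unit 2B: $101,080

Totals — floor area 17,860, ownership shares 8,741.
Combined weights (55% floor area + 45% ownership shares): Unit 5A 0.1801; Unit 2C 0.2768; Unit G2 0.0929; Unit PH2 0.2306; Unit 2B 0.2196.
Raw shares: Unit 5A 82,907.49; Unit 2C 127,405.28; Unit G2 42,774.36; Unit PH2 106,171.35; Unit 2B 101,081.51.
After rounding ($5): Unit 5A $82,905; Unit 2C $127,405; Unit G2 $42,775; Unit PH2 $106,170; Unit 2B $101,080. Sum = $460,335.
Difference $460,340 − $460,335 = +$5 applied to largest allocation (Unit 2C): Unit 2C becomes $127,410.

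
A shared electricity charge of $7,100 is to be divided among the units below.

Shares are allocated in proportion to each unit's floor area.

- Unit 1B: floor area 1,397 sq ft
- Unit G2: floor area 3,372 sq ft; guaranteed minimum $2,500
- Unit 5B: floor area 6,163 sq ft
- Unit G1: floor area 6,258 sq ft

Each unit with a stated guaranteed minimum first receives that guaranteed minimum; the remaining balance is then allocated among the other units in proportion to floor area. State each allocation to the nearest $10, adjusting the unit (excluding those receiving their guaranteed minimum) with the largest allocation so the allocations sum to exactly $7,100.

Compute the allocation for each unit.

Unit 1B: $470 | Unit G2: $2,500 | Unit 5B: $2,050 | Unit G1: $2,080

Fund the minimums — Unit G2 $2,500. Residual $4,600.
Residual split over remaining floor area 13,818: Unit 1B 465.06 → $470; Unit 5B 2,051.66 → $2,050; Unit G1 2,083.28 → $2,080.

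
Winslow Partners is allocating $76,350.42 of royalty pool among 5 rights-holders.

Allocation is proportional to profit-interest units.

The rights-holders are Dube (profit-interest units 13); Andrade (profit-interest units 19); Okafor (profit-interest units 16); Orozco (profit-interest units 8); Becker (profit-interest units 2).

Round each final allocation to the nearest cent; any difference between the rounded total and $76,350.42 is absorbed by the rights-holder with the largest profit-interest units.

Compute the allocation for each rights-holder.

Total profit-interest units = 13 + 19 + 16 + 8 + 2 = 58.
Proportional shares: Dube 17,113.0252; Andrade 25,011.3445; Okafor 21,062.1848; Orozco 10,531.0924; Becker 2,632.7731.
After rounding (cent): Dube $17,113.03; Andrade $25,011.34; Okafor $21,062.18; Orozco $10,531.09; Becker $2,632.77. Sum = $76,350.41.
Difference $76,350.42 − $76,350.41 = +$0.01 applied to largest profit-interest units (Andrade): Andrade becomes $25,011.35.

Dube: $17,113.03 · Andrade: $25,011.35 · Okafor: $21,062.18 · Orozco: $10,531.09 · Becker: $2,632.77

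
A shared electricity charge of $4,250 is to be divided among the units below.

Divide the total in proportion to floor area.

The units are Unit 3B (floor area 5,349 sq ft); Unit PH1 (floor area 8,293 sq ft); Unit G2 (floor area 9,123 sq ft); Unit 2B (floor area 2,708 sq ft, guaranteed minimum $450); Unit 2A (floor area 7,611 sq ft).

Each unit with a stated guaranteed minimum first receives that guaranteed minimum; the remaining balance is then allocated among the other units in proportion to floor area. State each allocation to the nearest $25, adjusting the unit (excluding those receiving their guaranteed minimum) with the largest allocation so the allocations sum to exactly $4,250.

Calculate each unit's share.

Guaranteed amounts: Unit 2B $450. Residual $3,800.
Residual split over remaining floor area 30,376: Unit 3B 669.15 → $675; Unit PH1 1,037.44 → $1,025; Unit G2 1,141.28 → $1,150; Unit 2A 952.13 → $950.

Unit 3B: $675 | Unit PH1: $1,025 | Unit G2: $1,150 | Unit 2B: $450 | Unit 2A: $950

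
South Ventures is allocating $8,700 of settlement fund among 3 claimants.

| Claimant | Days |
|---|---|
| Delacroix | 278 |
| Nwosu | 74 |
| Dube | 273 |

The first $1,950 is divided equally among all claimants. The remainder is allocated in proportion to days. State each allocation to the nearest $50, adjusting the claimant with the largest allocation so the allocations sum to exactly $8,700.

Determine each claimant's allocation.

Delacroix: $3,650 | Nwosu: $1,450 | Dube: $3,600

$1,950 shared equally gives $650 per claimant.
Remainder $6,750 by days (total 625): Delacroix 3,002.40 → $3,000; Nwosu 799.20 → $800; Dube 2,948.40 → $2,950.
Totals: Delacroix $650 + $3,000 = $3,650; Nwosu $650 + $800 = $1,450; Dube $650 + $2,950 = $3,600.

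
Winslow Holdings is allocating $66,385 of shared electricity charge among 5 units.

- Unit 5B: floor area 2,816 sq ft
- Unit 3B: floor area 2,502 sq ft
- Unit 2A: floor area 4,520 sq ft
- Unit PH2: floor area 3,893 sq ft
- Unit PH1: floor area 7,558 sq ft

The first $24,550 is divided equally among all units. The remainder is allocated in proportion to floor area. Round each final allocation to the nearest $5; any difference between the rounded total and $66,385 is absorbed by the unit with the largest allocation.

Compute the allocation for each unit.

Unit 5B: $10,445 | Unit 3B: $9,825 | Unit 2A: $13,790 | Unit PH2: $12,560 | Unit PH1: $19,765

Equal tier: $24,550 ÷ 5 = $4,910 apiece.
Remainder $41,835 by floor area (total 21,289): Unit 5B 5,533.72 → $5,535; Unit 3B 4,916.68 → $4,915; Unit 2A 8,882.25 → $8,880; Unit PH2 7,650.13 → $7,650; Unit PH1 14,852.22 → $14,850.
Rounding difference +$5 on remainder applied to Unit PH1.
Totals: Unit 5B $4,910 + $5,535 = $10,445; Unit 3B $4,910 + $4,915 = $9,825; Unit 2A $4,910 + $8,880 = $13,790; Unit PH2 $4,910 + $7,650 = $12,560; Unit PH1 $4,910 + $14,855 = $19,765.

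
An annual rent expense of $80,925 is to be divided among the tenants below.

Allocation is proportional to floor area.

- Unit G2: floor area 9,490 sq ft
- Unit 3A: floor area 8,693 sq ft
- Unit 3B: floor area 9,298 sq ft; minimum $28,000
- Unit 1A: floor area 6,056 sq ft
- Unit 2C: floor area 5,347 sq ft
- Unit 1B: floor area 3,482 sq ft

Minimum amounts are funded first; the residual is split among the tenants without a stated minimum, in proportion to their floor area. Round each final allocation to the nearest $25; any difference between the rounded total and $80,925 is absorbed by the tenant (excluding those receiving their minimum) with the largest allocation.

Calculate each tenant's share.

Unit G2: $15,175 · Unit 3A: $13,925 · Unit 3B: $28,000 · Unit 1A: $9,700 · Unit 2C: $8,550 · Unit 1B: $5,575

Fund the minimums — Unit 3B $28,000. Balance $52,925.
Balance split over remaining floor area 33,068: Unit G2 15,188.65 → $15,200; Unit 3A 13,913.06 → $13,925; Unit 1A 9,692.57 → $9,700; Unit 2C 8,557.82 → $8,550; Unit 1B 5,572.91 → $5,575.
Rounding difference −$25 applied to Unit G2 → $15,175.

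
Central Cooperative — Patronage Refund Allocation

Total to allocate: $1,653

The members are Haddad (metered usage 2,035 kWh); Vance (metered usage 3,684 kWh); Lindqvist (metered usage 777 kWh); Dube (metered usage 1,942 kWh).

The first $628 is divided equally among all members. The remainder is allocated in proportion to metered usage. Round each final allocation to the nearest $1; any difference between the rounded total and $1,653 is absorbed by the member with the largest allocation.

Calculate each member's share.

Haddad: $404 · Vance: $605 · Lindqvist: $251 · Dube: $393

$628 shared equally gives $157 per member.
Remainder $1,025 by metered usage (total 8,438): Haddad 247.20 → $247; Vance 447.51 → $448; Lindqvist 94.39 → $94; Dube 235.90 → $236.
Totals: Haddad $157 + $247 = $404; Vance $157 + $448 = $605; Lindqvist $157 + $94 = $251; Dube $157 + $236 = $393.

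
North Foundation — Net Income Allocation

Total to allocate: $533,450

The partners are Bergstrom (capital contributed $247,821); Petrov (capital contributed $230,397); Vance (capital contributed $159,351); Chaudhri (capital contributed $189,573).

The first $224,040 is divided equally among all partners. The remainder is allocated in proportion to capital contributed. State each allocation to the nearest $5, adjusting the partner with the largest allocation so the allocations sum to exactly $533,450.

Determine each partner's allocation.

Bergstrom: $148,710 · Petrov: $142,195 · Vance: $115,620 · Chaudhri: $126,925

$224,040 shared equally gives $56,010 per partner.
Remainder $309,410 by capital contributed (total 827,142): Bergstrom 92,702.70 → $92,705; Petrov 86,184.88 → $86,185; Vance 59,608.62 → $59,610; Chaudhri 70,913.80 → $70,915.
Rounding difference −$5 on remainder applied to Bergstrom.
Totals: Bergstrom $56,010 + $92,700 = $148,710; Petrov $56,010 + $86,185 = $142,195; Vance $56,010 + $59,610 = $115,620; Chaudhri $56,010 + $70,915 = $126,925.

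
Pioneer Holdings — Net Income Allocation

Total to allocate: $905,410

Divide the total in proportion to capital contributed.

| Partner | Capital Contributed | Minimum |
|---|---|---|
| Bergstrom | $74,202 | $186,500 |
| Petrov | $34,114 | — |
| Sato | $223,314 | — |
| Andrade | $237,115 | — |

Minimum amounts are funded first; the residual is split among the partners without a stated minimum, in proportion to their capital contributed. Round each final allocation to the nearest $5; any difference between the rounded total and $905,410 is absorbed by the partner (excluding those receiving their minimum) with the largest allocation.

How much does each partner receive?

Bergstrom: $186,500 | Petrov: $49,590 | Sato: $324,630 | Andrade: $344,690

Minimums first: Bergstrom $186,500. Balance $718,910.
Balance split over remaining capital contributed 494,543: Petrov 49,591.03 → $49,590; Sato 324,628.33 → $324,630; Andrade 344,690.64 → $344,690.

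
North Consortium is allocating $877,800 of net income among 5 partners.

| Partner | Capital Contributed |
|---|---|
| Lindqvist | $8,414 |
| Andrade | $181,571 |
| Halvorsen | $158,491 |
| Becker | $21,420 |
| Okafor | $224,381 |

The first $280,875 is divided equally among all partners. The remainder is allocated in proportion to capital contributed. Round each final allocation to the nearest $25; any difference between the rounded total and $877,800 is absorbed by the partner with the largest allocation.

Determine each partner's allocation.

Lindqvist: $64,625 · Andrade: $238,550 · Halvorsen: $215,375 · Becker: $77,700 · Okafor: $281,550

Equal tier: $280,875 ÷ 5 = $56,175 apiece.
Remainder $596,925 by capital contributed (total 594,277): Lindqvist 8,451.49 → $8,450; Andrade 182,380.05 → $182,375; Halvorsen 159,197.21 → $159,200; Becker 21,515.44 → $21,525; Okafor 225,380.80 → $225,375.
Totals: Lindqvist $56,175 + $8,450 = $64,625; Andrade $56,175 + $182,375 = $238,550; Halvorsen $56,175 + $159,200 = $215,375; Becker $56,175 + $21,525 = $77,700; Okafor $56,175 + $225,375 = $281,550.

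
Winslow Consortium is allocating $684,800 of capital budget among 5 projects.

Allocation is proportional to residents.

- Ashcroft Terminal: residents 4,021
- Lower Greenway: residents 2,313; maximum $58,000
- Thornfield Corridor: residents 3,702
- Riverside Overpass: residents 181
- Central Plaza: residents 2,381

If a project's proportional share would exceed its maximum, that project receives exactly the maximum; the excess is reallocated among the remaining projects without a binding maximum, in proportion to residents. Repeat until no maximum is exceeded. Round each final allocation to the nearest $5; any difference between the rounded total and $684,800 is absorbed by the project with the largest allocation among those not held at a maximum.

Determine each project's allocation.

Ashcroft Terminal: $245,055 · Lower Greenway: $58,000 · Thornfield Corridor: $225,610 · Riverside Overpass: $11,030 · Central Plaza: $145,105

Sum of residents: 12,598.
Proportional shares (ignoring caps): Ashcroft Terminal 218,572.85; Lower Greenway 125,729.67; Thornfield Corridor 201,232.70; Riverside Overpass 9,838.77; Central Plaza 129,426.00.
Held at cap: Lower Greenway ($58,000); residual $626,800 reallocated over remaining residents 10,285.
Remaining shares: Ashcroft Terminal 245,052.29 → $245,050; Thornfield Corridor 225,611.43 → $225,610; Riverside Overpass 11,030.70 → $11,030; Central Plaza 145,105.57 → $145,105.
Rounding difference +$5 applied to Ashcroft Terminal → $245,055.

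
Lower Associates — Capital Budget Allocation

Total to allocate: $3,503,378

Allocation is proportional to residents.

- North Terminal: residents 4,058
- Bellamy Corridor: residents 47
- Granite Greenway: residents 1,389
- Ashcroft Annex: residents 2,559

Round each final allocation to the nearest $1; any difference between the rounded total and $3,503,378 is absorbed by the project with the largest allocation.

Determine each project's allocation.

Combined residents = 8,053.
Unrounded shares: North Terminal 4,058/8,053 × $3,503,378 = 1,765,392.76; Bellamy Corridor 47/8,053 × $3,503,378 = 20,446.89; Granite Greenway 1,389/8,053 × $3,503,378 = 604,270.71; Ashcroft Annex 2,559/8,053 × $3,503,378 = 1,113,267.64.
After rounding ($1): North Terminal $1,765,393; Bellamy Corridor $20,447; Granite Greenway $604,271; Ashcroft Annex $1,113,268. Sum = $3,503,379.
Difference $3,503,378 − $3,503,379 = −$1 applied to largest allocation (North Terminal): North Terminal becomes $1,765,392.

North Terminal: $1,765,392 · Bellamy Corridor: $20,447 · Granite Greenway: $604,271 · Ashcroft Annex: $1,113,268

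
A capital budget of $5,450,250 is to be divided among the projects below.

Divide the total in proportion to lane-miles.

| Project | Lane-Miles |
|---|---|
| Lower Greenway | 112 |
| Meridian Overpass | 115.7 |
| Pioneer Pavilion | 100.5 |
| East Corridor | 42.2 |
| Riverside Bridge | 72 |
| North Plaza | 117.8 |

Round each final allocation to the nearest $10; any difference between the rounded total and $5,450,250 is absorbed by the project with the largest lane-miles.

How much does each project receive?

Sum of lane-miles: 560.2.
Proportional shares: Lower Greenway 112/560.2 × $5,450,250 = 1,089,660.84; Meridian Overpass 115.7/560.2 × $5,450,250 = 1,125,658.56; Pioneer Pavilion 100.5/560.2 × $5,450,250 = 977,776.02; East Corridor 42.2/560.2 × $5,450,250 = 410,568.64; Riverside Bridge 72/560.2 × $5,450,250 = 700,496.25; North Plaza 117.8/560.2 × $5,450,250 = 1,146,089.70.
At nearest $10: Lower Greenway $1,089,660; Meridian Overpass $1,125,660; Pioneer Pavilion $977,780; East Corridor $410,570; Riverside Bridge $700,500; North Plaza $1,146,090. Sum = $5,450,260.
Difference $5,450,250 − $5,450,260 = −$10 applied to largest lane-miles (North Plaza): North Plaza becomes $1,146,080.

Lower Greenway: $1,089,660 | Meridian Overpass: $1,125,660 | Pioneer Pavilion: $977,780 | East Corridor: $410,570 | Riverside Bridge: $700,500 | North Plaza: $1,146,080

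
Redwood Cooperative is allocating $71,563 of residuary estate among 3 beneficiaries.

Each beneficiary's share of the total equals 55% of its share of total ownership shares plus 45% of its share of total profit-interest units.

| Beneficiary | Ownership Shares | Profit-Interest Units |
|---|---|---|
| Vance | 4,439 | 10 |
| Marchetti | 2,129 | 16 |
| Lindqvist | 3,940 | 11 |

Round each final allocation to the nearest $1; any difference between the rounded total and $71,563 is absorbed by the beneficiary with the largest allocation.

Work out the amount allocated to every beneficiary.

Totals — ownership shares 10,508, profit-interest units 37.
Combined weights (55% ownership shares + 45% profit-interest units): Vance 0.3540; Marchetti 0.3060; Lindqvist 0.3400.
Raw shares: Vance 25,330.70; Marchetti 21,900.33; Lindqvist 24,331.96.
Rounded to nearest $1: Vance $25,331; Marchetti $21,900; Lindqvist $24,332. Sum = $71,563.
No rounding difference to absorb.

Vance: $25,331 · Marchetti: $21,900 · Lindqvist: $24,332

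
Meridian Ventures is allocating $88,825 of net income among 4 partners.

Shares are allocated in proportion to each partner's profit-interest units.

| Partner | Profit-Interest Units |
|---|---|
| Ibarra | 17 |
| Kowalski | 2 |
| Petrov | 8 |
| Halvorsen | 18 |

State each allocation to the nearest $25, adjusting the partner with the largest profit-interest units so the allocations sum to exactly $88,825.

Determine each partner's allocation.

Ibarra: $33,550 · Kowalski: $3,950 · Petrov: $15,800 · Halvorsen: $35,525

Sum of profit-interest units: 17 + 2 + 8 + 18 = 45.
Pro-rata amounts: Ibarra 33,556.11; Kowalski 3,947.78; Petrov 15,791.11; Halvorsen 35,530.00.
After rounding ($25): Ibarra $33,550; Kowalski $3,950; Petrov $15,800; Halvorsen $35,525. Sum = $88,825.
No rounding difference to absorb.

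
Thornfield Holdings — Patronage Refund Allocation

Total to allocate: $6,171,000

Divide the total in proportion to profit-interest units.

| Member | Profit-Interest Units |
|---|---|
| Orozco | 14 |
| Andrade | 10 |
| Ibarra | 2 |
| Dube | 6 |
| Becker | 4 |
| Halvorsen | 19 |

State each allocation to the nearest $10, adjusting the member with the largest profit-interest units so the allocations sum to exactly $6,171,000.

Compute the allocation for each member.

Profit-interest units total: 14 + 10 + 2 + 6 + 4 + 19 = 55.
Pro-rata amounts: Orozco 1,570,800.00; Andrade 1,122,000.00; Ibarra 224,400.00; Dube 673,200.00; Becker 448,800.00; Halvorsen 2,131,800.00.
After rounding ($10): Orozco $1,570,800; Andrade $1,122,000; Ibarra $224,400; Dube $673,200; Becker $448,800; Halvorsen $2,131,800. Sum = $6,171,000.
Rounded total matches; no reconciliation needed.

Orozco: $1,570,800 · Andrade: $1,122,000 · Ibarra: $224,400 · Dube: $673,200 · Becker: $448,800 · Halvorsen: $2,131,800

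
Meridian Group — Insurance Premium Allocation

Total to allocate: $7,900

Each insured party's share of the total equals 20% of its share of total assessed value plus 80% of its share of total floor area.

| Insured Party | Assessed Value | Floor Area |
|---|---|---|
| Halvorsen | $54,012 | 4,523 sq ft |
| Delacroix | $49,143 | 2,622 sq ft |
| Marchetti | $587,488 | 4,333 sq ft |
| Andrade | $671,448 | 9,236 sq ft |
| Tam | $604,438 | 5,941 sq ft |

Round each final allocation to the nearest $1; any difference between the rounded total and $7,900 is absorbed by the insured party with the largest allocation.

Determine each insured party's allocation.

Halvorsen: $1,116 | Delacroix: $661 | Marchetti: $1,499 | Andrade: $2,730 | Tam: $1,894

Totals — assessed value 1,966,529, floor area 26,655.
Combined weights (20% assessed value + 80% floor area): Halvorsen 0.1412; Delacroix 0.0837; Marchetti 0.1898; Andrade 0.3455; Tam 0.2398.
Unrounded shares: Halvorsen 1,115.82; Delacroix 661.17; Marchetti 1,499.39; Andrade 2,729.36; Tam 1,894.27.
After rounding ($1): Halvorsen $1,116; Delacroix $661; Marchetti $1,499; Andrade $2,729; Tam $1,894. Sum = $7,899.
Difference $7,900 − $7,899 = +$1 applied to largest allocation (Andrade): Andrade becomes $2,730.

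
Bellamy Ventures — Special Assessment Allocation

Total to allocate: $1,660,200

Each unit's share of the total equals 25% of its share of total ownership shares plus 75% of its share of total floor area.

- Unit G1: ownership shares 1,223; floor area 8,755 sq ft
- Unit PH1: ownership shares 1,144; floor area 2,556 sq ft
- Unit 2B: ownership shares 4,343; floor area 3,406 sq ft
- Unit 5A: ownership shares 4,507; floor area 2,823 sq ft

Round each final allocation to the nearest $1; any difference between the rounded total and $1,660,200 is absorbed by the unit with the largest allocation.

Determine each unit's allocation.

Unit G1: $666,764 · Unit PH1: $223,778 · Unit 2B: $402,488 · Unit 5A: $367,170

Ownership shares total 11,217; floor area total 17,540.
Blended shares (25% ownership shares + 75% floor area): Unit G1 0.4016; Unit PH1 0.1348; Unit 2B 0.2424; Unit 5A 0.2212.
Pro-rata amounts: Unit G1 666,763.45; Unit PH1 223,778.45; Unit 2B 402,488.24; Unit 5A 367,169.86.
At nearest $1: Unit G1 $666,763; Unit PH1 $223,778; Unit 2B $402,488; Unit 5A $367,170. Sum = $1,660,199.
Difference $1,660,200 − $1,660,199 = +$1 applied to largest allocation (Unit G1): Unit G1 becomes $666,764.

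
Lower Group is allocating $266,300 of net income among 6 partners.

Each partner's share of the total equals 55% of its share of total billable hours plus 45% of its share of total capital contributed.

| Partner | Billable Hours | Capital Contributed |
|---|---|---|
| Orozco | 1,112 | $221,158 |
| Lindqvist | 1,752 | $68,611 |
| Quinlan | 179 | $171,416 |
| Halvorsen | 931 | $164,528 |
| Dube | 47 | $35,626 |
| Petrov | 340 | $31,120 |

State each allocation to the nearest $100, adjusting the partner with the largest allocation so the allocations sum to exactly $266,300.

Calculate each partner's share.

Orozco: $75,700; Lindqvist: $70,700; Quinlan: $35,700; Halvorsen: $59,700; Dube: $7,700; Petrov: $16,800

Billable hours total 4,361; capital contributed total 692,459.
Composite weights (55% billable hours + 45% capital contributed): Orozco 0.2840; Lindqvist 0.2655; Quinlan 0.1340; Halvorsen 0.2243; Dube 0.0291; Petrov 0.0631.
Pro-rata amounts: Orozco 75,619.71; Lindqvist 70,714.87; Quinlan 35,676.52; Halvorsen 59,740.56; Dube 7,743.84; Petrov 16,804.50.
Rounded to nearest $100: Orozco $75,600; Lindqvist $70,700; Quinlan $35,700; Halvorsen $59,700; Dube $7,700; Petrov $16,800. Sum = $266,200.
Difference $266,300 − $266,200 = +$100 applied to largest allocation (Orozco): Orozco becomes $75,700.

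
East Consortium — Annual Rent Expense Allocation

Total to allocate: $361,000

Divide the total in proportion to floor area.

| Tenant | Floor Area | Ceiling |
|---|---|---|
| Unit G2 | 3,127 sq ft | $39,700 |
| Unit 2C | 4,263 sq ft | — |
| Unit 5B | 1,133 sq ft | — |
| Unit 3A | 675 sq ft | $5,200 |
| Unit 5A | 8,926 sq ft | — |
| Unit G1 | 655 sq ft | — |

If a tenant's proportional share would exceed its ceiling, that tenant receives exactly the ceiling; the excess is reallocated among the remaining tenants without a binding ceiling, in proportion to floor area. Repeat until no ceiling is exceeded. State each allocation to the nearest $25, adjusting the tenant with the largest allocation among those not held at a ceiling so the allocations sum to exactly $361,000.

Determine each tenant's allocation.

Sum of floor area: 18,779.
Proportional shares (ignoring caps): Unit G2 60,112.20; Unit 2C 81,950.21; Unit 5B 21,780.34; Unit 3A 12,975.93; Unit 5A 171,589.86; Unit G1 12,591.46.
Cap binds for Unit G2 ($39,700), Unit 3A ($5,200); residual $316,100 reallocated over remaining floor area 14,977.
Remaining shares: Unit 2C 89,973.58 → $89,975; Unit 5B 23,912.75 → $23,925; Unit 5A 188,389.44 → $188,400; Unit G1 13,824.23 → $13,825.
Rounding difference −$25 applied to Unit 5A → $188,375.

Unit G2: $39,700 · Unit 2C: $89,975 · Unit 5B: $23,925 · Unit 3A: $5,200 · Unit 5A: $188,375 · Unit G1: $13,825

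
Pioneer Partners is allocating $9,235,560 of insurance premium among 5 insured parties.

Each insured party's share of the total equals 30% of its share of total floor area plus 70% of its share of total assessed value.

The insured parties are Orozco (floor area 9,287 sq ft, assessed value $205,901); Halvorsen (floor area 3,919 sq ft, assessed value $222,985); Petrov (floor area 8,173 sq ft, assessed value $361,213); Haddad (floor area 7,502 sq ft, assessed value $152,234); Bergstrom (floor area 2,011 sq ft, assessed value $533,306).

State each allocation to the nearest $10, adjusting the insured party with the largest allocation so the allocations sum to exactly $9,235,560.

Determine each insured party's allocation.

Floor area total 30,892; assessed value total 1,475,639.
Blended shares (30% floor area + 70% assessed value): Orozco 0.1879; Halvorsen 0.1438; Petrov 0.2507; Haddad 0.1451; Bergstrom 0.2725.
Proportional shares: Orozco 1,735,009.05; Halvorsen 1,328,405.66; Petrov 2,315,529.91; Haddad 1,339,795.04; Bergstrom 2,516,820.35.
After rounding ($10): Orozco $1,735,010; Halvorsen $1,328,410; Petrov $2,315,530; Haddad $1,339,800; Bergstrom $2,516,820. Sum = $9,235,570.
Difference $9,235,560 − $9,235,570 = −$10 applied to largest allocation (Bergstrom): Bergstrom becomes $2,516,810.

Orozco: $1,735,010 | Halvorsen: $1,328,410 | Petrov: $2,315,530 | Haddad: $1,339,800 | Bergstrom: $2,516,810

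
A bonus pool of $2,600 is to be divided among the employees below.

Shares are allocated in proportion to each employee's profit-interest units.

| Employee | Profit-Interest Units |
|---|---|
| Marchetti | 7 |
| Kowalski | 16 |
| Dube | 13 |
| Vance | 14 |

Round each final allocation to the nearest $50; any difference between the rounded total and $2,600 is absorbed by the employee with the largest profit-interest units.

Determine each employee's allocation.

Marchetti: $350; Kowalski: $800; Dube: $700; Vance: $750

Combined profit-interest units = 50.
Proportional shares: Marchetti 7/50 × $2,600 = 364.00; Kowalski 16/50 × $2,600 = 832.00; Dube 13/50 × $2,600 = 676.00; Vance 14/50 × $2,600 = 728.00.
Rounded to nearest $50: Marchetti $350; Kowalski $850; Dube $700; Vance $750. Sum = $2,650.
Difference $2,600 − $2,650 = −$50 applied to largest profit-interest units (Kowalski): Kowalski becomes $800.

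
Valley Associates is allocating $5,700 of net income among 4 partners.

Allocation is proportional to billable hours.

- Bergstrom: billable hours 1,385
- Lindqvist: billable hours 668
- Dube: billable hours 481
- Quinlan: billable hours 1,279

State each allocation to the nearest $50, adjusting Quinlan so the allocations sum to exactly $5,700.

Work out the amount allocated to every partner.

Billable hours total: 3,813.
Proportional shares: Bergstrom 1,385/3,813 × $5,700 = 2,070.42; Lindqvist 668/3,813 × $5,700 = 998.58; Dube 481/3,813 × $5,700 = 719.04; Quinlan 1,279/3,813 × $5,700 = 1,911.96.
Rounded to nearest $50: Bergstrom $2,050; Lindqvist $1,000; Dube $700; Quinlan $1,900. Sum = $5,650.
Difference $5,700 − $5,650 = +$50 applied to Quinlan: Quinlan becomes $1,950.

Bergstrom: $2,050; Lindqvist: $1,000; Dube: $700; Quinlan: $1,950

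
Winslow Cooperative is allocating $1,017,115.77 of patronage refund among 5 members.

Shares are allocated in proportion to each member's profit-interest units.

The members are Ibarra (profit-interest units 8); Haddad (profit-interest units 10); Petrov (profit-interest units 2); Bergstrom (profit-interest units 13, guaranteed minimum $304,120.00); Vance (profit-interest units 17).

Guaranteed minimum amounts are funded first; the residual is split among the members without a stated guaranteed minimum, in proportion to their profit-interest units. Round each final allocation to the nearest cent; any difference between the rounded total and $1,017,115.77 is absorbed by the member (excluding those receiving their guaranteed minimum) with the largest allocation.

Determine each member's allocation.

Ibarra: $154,161.25 · Haddad: $192,701.56 · Petrov: $38,540.31 · Bergstrom: $304,120.00 · Vance: $327,592.65

Minimums first: Bergstrom $304,120.00. Residual $712,995.77.
Residual split over remaining profit-interest units 37: Ibarra 154,161.2476 → $154,161.25; Haddad 192,701.5595 → $192,701.56; Petrov 38,540.3119 → $38,540.31; Vance 327,592.6511 → $327,592.65.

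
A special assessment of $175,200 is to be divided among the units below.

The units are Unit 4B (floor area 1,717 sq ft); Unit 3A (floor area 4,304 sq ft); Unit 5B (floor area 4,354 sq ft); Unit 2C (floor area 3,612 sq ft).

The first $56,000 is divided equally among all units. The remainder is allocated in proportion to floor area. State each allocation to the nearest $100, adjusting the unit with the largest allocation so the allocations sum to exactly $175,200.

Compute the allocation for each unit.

Equal tier: $56,000 ÷ 4 = $14,000 apiece.
Remainder $119,200 by floor area (total 13,987): Unit 4B 14,632.62 → $14,600; Unit 3A 36,679.55 → $36,700; Unit 5B 37,105.66 → $37,100; Unit 2C 30,782.18 → $30,800.
Totals: Unit 4B $14,000 + $14,600 = $28,600; Unit 3A $14,000 + $36,700 = $50,700; Unit 5B $14,000 + $37,100 = $51,100; Unit 2C $14,000 + $30,800 = $44,800.

Unit 4B: $28,600; Unit 3A: $50,700; Unit 5B: $51,100; Unit 2C: $44,800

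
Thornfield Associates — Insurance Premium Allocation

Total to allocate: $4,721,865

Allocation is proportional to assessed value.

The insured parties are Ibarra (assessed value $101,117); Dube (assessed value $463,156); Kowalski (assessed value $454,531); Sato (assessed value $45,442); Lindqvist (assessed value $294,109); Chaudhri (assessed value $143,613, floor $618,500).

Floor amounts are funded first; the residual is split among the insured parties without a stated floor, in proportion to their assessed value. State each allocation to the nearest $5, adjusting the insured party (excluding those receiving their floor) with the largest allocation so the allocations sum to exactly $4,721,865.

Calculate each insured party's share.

Ibarra: $305,460; Dube: $1,399,110; Kowalski: $1,373,065; Sato: $137,275; Lindqvist: $888,455; Chaudhri: $618,500

Guaranteed amounts: Chaudhri $618,500. Remaining pool $4,103,365.
Remaining pool split over remaining assessed value 1,358,355: Ibarra 305,457.67 → $305,460; Dube 1,399,117.40 → $1,399,115; Kowalski 1,373,062.71 → $1,373,065; Sato 137,272.74 → $137,275; Lindqvist 888,454.47 → $888,455.
Rounding difference −$5 applied to Dube → $1,399,110.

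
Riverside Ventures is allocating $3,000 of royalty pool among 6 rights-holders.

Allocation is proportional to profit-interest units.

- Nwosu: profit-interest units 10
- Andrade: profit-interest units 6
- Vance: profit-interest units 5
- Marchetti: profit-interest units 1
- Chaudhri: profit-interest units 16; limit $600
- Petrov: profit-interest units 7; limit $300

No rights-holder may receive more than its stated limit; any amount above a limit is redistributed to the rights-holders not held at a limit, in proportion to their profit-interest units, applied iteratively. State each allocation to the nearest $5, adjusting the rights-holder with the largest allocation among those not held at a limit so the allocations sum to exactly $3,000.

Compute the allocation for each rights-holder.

Combined profit-interest units = 45.
Unconstrained shares: Nwosu 666.67; Andrade 400.00; Vance 333.33; Marchetti 66.67; Chaudhri 1,066.67; Petrov 466.67.
Capped: Chaudhri ($600), Petrov ($300); residual $2,100 reallocated over remaining profit-interest units 22.
Redistributed shares: Nwosu 954.55 → $955; Andrade 572.73 → $575; Vance 477.27 → $475; Marchetti 95.45 → $95.

Nwosu: $955; Andrade: $575; Vance: $475; Marchetti: $95; Chaudhri: $600; Petrov: $300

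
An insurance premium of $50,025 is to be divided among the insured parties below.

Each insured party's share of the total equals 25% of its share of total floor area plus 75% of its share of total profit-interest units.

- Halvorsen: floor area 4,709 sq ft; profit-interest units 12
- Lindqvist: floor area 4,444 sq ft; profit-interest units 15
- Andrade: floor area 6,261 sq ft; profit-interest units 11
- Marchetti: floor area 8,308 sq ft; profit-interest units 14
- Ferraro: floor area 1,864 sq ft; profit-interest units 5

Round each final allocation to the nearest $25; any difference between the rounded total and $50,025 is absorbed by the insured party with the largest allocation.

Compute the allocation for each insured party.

Halvorsen: $10,200 · Lindqvist: $12,050 · Andrade: $10,300 · Marchetti: $13,275 · Ferraro: $4,200

Totals — floor area 25,586, profit-interest units 57.
Combined weights (25% floor area + 75% profit-interest units): Halvorsen 0.2039; Lindqvist 0.2408; Andrade 0.2059; Marchetti 0.2654; Ferraro 0.0840.
Pro-rata amounts: Halvorsen 10,200.41; Lindqvist 12,045.55; Andrade 10,300.79; Marchetti 13,276.02; Ferraro 4,202.23.
At nearest $25: Halvorsen $10,200; Lindqvist $12,050; Andrade $10,300; Marchetti $13,275; Ferraro $4,200. Sum = $50,025.
Rounded total matches; no reconciliation needed.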